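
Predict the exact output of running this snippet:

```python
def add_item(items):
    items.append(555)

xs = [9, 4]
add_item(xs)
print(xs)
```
[9, 4, 555]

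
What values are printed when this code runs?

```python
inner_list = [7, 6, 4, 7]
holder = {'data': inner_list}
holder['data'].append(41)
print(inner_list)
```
[7, 6, 4, 7, 41]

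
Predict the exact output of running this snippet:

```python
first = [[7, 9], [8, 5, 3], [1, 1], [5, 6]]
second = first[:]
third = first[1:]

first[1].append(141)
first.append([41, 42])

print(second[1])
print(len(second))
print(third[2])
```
[8, 5, 3, 141]
4
[5, 6]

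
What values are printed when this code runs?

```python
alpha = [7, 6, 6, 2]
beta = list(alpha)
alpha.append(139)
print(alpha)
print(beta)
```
[7, 6, 6, 2, 139]
[7, 6, 6, 2]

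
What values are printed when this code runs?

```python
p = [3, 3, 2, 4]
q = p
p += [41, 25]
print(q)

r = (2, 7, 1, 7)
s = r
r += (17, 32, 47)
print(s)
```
[3, 3, 2, 4, 41, 25]
(2, 7, 1, 7)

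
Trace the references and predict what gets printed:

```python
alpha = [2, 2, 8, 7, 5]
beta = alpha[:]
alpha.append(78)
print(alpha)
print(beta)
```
[2, 2, 8, 7, 5, 78]
[2, 2, 8, 7, 5]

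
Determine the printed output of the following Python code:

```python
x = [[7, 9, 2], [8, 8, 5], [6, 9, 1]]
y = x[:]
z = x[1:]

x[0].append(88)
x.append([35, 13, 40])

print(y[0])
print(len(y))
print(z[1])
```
[7, 9, 2, 88]
3
[6, 9, 1]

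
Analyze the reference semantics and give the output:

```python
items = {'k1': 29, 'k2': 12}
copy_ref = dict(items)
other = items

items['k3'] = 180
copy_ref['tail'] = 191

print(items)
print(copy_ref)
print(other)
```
{'k1': 29, 'k2': 12, 'k3': 180}
{'k1': 29, 'k2': 12, 'tail': 191}
{'k1': 29, 'k2': 12, 'k3': 180}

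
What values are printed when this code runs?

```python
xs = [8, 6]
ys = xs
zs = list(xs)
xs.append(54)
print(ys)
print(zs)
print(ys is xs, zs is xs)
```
[8, 6, 54]
[8, 6]
True False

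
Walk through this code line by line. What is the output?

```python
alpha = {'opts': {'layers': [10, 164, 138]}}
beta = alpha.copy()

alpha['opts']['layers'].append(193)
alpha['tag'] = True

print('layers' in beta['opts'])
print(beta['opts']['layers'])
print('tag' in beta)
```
True
[10, 164, 138, 193]
False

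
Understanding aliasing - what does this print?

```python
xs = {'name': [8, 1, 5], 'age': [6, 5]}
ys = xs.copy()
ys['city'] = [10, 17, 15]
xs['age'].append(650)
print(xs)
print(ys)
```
{'name': [8, 1, 5], 'age': [6, 5, 650]}
{'name': [8, 1, 5], 'age': [6, 5, 650], 'city': [10, 17, 15]}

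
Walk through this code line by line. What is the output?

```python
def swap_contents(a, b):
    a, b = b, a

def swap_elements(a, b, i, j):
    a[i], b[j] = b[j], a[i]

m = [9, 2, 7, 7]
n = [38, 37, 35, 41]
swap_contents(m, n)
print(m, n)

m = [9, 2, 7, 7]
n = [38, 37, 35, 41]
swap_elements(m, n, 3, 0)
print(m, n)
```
[9, 2, 7, 7] [38, 37, 35, 41]
[9, 2, 7, 38] [7, 37, 35, 41]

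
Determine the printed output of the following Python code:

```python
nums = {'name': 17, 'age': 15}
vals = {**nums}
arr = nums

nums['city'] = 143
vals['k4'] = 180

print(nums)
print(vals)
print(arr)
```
{'name': 17, 'age': 15, 'city': 143}
{'name': 17, 'age': 15, 'k4': 180}
{'name': 17, 'age': 15, 'city': 143}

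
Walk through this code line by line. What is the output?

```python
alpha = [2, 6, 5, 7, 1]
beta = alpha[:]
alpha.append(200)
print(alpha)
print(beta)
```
[2, 6, 5, 7, 1, 200]
[2, 6, 5, 7, 1]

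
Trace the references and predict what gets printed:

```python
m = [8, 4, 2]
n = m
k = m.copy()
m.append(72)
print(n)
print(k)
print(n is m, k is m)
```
[8, 4, 2, 72]
[8, 4, 2]
True False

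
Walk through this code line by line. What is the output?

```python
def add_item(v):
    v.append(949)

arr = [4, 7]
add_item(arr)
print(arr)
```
[4, 7, 949]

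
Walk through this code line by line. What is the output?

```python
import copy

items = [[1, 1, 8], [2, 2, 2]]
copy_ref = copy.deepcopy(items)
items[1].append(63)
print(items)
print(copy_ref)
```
[[1, 1, 8], [2, 2, 2, 63]]
[[1, 1, 8], [2, 2, 2]]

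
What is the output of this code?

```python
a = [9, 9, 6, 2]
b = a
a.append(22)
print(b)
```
[9, 9, 6, 2, 22]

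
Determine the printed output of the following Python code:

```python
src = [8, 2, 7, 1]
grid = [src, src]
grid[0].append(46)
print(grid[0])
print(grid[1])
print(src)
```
[8, 2, 7, 1, 46]
[8, 2, 7, 1, 46]
[8, 2, 7, 1, 46]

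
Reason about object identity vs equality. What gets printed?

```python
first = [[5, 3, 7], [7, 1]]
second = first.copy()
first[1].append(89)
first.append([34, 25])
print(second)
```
[[5, 3, 7], [7, 1, 89]]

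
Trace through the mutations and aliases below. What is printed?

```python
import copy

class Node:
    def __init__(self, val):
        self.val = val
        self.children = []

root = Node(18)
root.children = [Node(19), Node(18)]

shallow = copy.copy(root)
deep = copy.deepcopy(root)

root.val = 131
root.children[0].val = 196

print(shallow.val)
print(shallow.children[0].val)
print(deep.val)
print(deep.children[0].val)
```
18
196
18
19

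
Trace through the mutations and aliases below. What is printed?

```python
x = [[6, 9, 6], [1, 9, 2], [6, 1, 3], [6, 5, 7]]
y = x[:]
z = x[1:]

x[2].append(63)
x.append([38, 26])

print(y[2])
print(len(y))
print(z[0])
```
[6, 1, 3, 63]
4
[1, 9, 2]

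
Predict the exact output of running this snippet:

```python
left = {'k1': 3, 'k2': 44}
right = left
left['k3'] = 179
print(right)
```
{'k1': 3, 'k2': 44, 'k3': 179}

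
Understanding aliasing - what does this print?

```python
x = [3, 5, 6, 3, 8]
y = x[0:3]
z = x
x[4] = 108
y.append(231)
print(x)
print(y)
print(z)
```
[3, 5, 6, 3, 108]
[3, 5, 6, 231]
[3, 5, 6, 3, 108]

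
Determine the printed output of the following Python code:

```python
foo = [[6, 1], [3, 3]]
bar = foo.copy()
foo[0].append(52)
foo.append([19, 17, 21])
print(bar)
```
[[6, 1, 52], [3, 3]]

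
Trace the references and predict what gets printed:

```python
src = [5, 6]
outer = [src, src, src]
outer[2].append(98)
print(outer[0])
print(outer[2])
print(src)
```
[5, 6, 98]
[5, 6, 98]
[5, 6, 98]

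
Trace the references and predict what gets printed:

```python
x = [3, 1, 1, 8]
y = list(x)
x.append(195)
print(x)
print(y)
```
[3, 1, 1, 8, 195]
[3, 1, 1, 8]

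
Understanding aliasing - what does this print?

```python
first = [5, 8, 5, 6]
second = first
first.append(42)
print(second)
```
[5, 8, 5, 6, 42]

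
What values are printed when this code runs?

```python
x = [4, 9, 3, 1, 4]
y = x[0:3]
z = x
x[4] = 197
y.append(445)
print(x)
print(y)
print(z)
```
[4, 9, 3, 1, 197]
[4, 9, 3, 445]
[4, 9, 3, 1, 197]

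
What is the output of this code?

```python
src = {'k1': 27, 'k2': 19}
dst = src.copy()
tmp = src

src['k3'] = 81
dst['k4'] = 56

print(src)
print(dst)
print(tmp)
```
{'k1': 27, 'k2': 19, 'k3': 81}
{'k1': 27, 'k2': 19, 'k4': 56}
{'k1': 27, 'k2': 19, 'k3': 81}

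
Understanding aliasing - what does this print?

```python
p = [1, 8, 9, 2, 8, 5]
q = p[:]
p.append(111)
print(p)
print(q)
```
[1, 8, 9, 2, 8, 5, 111]
[1, 8, 9, 2, 8, 5]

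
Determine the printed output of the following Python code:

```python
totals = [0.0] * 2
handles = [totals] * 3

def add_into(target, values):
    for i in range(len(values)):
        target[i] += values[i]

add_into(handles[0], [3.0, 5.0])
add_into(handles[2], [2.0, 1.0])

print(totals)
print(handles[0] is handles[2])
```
[5.0, 6.0]
True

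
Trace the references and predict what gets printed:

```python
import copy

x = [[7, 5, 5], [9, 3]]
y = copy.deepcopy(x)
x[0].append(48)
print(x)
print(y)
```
[[7, 5, 5, 48], [9, 3]]
[[7, 5, 5], [9, 3]]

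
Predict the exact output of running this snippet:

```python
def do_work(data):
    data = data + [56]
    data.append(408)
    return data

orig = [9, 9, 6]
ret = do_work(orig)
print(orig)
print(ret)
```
[9, 9, 6]
[9, 9, 6, 56, 408]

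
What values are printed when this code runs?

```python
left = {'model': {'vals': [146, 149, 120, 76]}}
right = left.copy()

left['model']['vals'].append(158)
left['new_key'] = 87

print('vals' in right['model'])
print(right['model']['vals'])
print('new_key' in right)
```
True
[146, 149, 120, 76, 158]
False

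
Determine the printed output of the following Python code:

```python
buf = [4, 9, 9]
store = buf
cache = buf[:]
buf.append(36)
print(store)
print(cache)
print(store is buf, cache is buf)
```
[4, 9, 9, 36]
[4, 9, 9]
True False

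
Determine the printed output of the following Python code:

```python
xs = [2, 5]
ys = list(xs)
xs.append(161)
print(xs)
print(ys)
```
[2, 5, 161]
[2, 5]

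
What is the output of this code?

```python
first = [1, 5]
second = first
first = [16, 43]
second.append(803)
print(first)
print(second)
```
[16, 43]
[1, 5, 803]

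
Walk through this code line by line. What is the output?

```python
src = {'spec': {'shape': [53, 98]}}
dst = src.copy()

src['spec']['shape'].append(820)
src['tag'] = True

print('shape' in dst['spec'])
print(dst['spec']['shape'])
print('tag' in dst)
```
True
[53, 98, 820]
False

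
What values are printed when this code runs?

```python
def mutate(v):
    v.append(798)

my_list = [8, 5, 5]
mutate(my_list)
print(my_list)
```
[8, 5, 5, 798]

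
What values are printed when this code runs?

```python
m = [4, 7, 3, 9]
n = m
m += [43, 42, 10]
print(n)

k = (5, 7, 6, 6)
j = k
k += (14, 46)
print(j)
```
[4, 7, 3, 9, 43, 42, 10]
(5, 7, 6, 6)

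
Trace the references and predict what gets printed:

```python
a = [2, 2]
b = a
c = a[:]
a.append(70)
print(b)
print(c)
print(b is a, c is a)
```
[2, 2, 70]
[2, 2]
True False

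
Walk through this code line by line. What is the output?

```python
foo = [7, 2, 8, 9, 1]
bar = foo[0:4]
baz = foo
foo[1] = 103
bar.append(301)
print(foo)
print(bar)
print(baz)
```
[7, 103, 8, 9, 1]
[7, 2, 8, 9, 301]
[7, 103, 8, 9, 1]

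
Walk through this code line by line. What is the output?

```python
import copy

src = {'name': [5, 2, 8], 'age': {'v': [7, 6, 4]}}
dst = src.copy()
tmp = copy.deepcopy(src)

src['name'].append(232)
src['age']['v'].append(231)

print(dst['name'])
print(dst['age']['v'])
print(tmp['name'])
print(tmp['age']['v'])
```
[5, 2, 8, 232]
[7, 6, 4, 231]
[5, 2, 8]
[7, 6, 4]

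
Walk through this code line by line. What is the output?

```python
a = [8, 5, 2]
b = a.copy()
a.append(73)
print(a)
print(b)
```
[8, 5, 2, 73]
[8, 5, 2]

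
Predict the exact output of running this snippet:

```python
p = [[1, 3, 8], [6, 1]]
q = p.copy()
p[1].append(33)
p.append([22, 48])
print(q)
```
[[1, 3, 8], [6, 1, 33]]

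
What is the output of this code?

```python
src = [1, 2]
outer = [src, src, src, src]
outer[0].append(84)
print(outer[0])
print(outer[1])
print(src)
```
[1, 2, 84]
[1, 2, 84]
[1, 2, 84]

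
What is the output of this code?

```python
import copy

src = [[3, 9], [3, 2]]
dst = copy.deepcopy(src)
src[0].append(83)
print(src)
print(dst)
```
[[3, 9, 83], [3, 2]]
[[3, 9], [3, 2]]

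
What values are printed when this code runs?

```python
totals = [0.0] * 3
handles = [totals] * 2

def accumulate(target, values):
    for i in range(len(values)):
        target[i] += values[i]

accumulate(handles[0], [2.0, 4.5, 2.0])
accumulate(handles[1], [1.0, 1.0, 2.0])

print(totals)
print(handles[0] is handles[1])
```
[3.0, 5.5, 4.0]
True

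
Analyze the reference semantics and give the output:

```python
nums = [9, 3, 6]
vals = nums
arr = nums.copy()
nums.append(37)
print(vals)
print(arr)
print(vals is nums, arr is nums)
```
[9, 3, 6, 37]
[9, 3, 6]
True False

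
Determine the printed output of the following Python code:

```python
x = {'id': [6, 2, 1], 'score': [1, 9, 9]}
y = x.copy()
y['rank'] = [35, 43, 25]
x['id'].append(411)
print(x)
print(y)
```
{'id': [6, 2, 1, 411], 'score': [1, 9, 9]}
{'id': [6, 2, 1, 411], 'score': [1, 9, 9], 'rank': [35, 43, 25]}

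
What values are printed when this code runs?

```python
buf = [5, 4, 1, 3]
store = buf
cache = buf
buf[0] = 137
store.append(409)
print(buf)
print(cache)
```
[137, 4, 1, 3, 409]
[137, 4, 1, 3, 409]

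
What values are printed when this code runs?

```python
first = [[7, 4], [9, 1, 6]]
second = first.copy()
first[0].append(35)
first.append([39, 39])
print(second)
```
[[7, 4, 35], [9, 1, 6]]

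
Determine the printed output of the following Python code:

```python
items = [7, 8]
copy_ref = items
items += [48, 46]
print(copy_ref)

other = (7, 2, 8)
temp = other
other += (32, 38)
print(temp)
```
[7, 8, 48, 46]
(7, 2, 8)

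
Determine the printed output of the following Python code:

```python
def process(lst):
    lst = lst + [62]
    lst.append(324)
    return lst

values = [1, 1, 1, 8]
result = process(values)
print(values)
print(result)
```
[1, 1, 1, 8]
[1, 1, 1, 8, 62, 324]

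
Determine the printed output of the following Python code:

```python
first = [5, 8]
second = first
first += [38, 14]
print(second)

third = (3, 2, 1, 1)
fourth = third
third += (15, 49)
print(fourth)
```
[5, 8, 38, 14]
(3, 2, 1, 1)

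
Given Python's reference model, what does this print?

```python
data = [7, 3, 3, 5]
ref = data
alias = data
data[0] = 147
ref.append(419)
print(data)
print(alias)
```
[147, 3, 3, 5, 419]
[147, 3, 3, 5, 419]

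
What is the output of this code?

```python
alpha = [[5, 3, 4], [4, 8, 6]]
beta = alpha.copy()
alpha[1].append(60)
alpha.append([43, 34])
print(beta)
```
[[5, 3, 4], [4, 8, 6, 60]]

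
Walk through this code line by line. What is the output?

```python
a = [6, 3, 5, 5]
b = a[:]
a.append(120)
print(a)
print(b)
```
[6, 3, 5, 5, 120]
[6, 3, 5, 5]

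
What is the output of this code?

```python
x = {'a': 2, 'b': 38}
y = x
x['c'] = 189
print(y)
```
{'a': 2, 'b': 38, 'c': 189}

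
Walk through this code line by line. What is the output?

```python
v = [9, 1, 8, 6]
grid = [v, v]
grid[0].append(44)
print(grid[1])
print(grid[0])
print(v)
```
[9, 1, 8, 6, 44]
[9, 1, 8, 6, 44]
[9, 1, 8, 6, 44]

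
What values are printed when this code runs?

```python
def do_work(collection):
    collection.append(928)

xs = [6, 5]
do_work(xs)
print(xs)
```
[6, 5, 928]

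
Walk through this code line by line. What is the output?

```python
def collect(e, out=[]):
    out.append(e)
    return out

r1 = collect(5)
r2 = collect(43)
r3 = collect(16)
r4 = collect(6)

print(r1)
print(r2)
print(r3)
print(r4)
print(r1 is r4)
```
[5, 43, 16, 6]
[5, 43, 16, 6]
[5, 43, 16, 6]
[5, 43, 16, 6]
True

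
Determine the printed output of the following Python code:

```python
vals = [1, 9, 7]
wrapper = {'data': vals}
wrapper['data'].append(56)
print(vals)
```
[1, 9, 7, 56]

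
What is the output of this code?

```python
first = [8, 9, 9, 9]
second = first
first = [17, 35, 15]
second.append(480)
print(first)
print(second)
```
[17, 35, 15]
[8, 9, 9, 9, 480]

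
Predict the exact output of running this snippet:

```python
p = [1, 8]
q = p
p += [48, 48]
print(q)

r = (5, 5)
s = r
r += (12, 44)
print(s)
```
[1, 8, 48, 48]
(5, 5)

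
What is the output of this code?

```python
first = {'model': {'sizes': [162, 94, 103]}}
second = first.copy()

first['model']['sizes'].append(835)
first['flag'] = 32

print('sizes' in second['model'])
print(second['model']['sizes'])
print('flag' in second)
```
True
[162, 94, 103, 835]
False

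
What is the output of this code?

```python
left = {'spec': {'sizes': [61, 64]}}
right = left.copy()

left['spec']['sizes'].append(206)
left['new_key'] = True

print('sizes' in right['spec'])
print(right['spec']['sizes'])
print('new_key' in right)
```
True
[61, 64, 206]
False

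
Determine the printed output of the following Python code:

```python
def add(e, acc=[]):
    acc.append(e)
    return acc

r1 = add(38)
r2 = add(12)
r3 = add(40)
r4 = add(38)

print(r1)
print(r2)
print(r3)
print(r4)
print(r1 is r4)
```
[38, 12, 40, 38]
[38, 12, 40, 38]
[38, 12, 40, 38]
[38, 12, 40, 38]
True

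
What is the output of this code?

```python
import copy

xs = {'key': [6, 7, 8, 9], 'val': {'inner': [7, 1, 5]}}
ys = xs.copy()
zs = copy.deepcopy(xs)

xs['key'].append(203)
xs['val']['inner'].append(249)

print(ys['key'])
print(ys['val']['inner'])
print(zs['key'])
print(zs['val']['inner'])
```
[6, 7, 8, 9, 203]
[7, 1, 5, 249]
[6, 7, 8, 9]
[7, 1, 5]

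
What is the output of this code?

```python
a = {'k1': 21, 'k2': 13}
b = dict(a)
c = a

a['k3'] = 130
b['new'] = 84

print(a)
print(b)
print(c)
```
{'k1': 21, 'k2': 13, 'k3': 130}
{'k1': 21, 'k2': 13, 'new': 84}
{'k1': 21, 'k2': 13, 'k3': 130}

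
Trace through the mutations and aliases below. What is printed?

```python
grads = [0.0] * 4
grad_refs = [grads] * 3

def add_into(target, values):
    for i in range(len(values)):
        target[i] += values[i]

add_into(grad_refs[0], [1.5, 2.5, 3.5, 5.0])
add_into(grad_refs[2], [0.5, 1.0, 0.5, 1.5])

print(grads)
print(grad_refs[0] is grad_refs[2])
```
[2.0, 3.5, 4.0, 6.5]
True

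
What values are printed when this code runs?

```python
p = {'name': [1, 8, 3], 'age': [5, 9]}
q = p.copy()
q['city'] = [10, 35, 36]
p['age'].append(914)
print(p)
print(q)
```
{'name': [1, 8, 3], 'age': [5, 9, 914]}
{'name': [1, 8, 3], 'age': [5, 9, 914], 'city': [10, 35, 36]}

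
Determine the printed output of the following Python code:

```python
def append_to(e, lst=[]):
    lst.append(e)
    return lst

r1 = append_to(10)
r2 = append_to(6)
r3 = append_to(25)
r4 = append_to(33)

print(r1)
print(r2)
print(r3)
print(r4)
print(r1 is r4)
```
[10, 6, 25, 33]
[10, 6, 25, 33]
[10, 6, 25, 33]
[10, 6, 25, 33]
True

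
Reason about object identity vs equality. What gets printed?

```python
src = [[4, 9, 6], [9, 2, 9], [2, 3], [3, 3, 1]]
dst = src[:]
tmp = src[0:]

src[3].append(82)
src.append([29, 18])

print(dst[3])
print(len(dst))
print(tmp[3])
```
[3, 3, 1, 82]
4
[3, 3, 1, 82]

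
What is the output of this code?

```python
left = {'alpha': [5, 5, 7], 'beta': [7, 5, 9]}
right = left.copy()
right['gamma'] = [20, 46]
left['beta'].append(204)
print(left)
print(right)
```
{'alpha': [5, 5, 7], 'beta': [7, 5, 9, 204]}
{'alpha': [5, 5, 7], 'beta': [7, 5, 9, 204], 'gamma': [20, 46]}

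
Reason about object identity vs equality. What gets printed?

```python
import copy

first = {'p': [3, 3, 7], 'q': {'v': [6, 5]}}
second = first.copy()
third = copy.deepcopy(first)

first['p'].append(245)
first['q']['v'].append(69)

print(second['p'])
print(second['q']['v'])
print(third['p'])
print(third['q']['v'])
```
[3, 3, 7, 245]
[6, 5, 69]
[3, 3, 7]
[6, 5]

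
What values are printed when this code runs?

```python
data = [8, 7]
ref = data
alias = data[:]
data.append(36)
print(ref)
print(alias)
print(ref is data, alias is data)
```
[8, 7, 36]
[8, 7]
True False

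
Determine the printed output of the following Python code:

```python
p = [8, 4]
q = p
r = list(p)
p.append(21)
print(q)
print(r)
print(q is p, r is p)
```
[8, 4, 21]
[8, 4]
True False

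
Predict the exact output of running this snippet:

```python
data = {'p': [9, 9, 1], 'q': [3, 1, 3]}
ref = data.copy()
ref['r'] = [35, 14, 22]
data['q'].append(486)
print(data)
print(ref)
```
{'p': [9, 9, 1], 'q': [3, 1, 3, 486]}
{'p': [9, 9, 1], 'q': [3, 1, 3, 486], 'r': [35, 14, 22]}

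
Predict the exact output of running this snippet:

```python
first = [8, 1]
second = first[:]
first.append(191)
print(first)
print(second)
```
[8, 1, 191]
[8, 1]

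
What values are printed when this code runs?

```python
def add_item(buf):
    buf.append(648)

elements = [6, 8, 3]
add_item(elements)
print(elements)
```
[6, 8, 3, 648]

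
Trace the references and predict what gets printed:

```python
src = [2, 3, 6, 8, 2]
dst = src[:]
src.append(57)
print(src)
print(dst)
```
[2, 3, 6, 8, 2, 57]
[2, 3, 6, 8, 2]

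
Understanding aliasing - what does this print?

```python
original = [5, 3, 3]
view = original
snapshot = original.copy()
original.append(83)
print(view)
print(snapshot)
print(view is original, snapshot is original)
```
[5, 3, 3, 83]
[5, 3, 3]
True False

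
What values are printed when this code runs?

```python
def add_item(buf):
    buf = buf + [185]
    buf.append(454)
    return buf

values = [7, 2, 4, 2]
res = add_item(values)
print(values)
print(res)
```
[7, 2, 4, 2]
[7, 2, 4, 2, 185, 454]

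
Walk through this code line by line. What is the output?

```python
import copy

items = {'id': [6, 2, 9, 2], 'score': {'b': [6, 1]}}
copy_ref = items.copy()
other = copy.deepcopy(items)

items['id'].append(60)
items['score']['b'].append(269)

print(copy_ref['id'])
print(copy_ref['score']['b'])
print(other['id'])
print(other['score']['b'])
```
[6, 2, 9, 2, 60]
[6, 1, 269]
[6, 2, 9, 2]
[6, 1]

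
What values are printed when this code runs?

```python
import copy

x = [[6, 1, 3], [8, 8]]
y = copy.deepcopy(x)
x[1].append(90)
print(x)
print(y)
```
[[6, 1, 3], [8, 8, 90]]
[[6, 1, 3], [8, 8]]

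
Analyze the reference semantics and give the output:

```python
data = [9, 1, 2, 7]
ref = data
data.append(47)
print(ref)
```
[9, 1, 2, 7, 47]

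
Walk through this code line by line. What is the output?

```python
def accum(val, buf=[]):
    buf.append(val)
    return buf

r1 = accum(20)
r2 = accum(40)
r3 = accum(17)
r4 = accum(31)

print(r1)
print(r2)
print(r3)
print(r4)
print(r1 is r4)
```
[20, 40, 17, 31]
[20, 40, 17, 31]
[20, 40, 17, 31]
[20, 40, 17, 31]
True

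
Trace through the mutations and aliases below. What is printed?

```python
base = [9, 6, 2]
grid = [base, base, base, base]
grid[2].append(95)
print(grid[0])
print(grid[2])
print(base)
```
[9, 6, 2, 95]
[9, 6, 2, 95]
[9, 6, 2, 95]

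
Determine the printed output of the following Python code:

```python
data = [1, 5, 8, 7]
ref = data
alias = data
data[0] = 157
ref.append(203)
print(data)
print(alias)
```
[157, 5, 8, 7, 203]
[157, 5, 8, 7, 203]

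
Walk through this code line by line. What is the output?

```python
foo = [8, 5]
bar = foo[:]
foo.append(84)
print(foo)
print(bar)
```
[8, 5, 84]
[8, 5]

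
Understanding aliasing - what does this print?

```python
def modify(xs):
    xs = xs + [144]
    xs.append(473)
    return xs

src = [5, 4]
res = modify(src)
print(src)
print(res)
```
[5, 4]
[5, 4, 144, 473]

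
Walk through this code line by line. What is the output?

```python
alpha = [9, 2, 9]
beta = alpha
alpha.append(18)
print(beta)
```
[9, 2, 9, 18]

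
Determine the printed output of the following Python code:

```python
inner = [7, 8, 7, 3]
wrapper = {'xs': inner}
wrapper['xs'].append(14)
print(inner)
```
[7, 8, 7, 3, 14]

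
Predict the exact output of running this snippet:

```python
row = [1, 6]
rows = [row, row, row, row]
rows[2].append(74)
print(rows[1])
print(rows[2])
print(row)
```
[1, 6, 74]
[1, 6, 74]
[1, 6, 74]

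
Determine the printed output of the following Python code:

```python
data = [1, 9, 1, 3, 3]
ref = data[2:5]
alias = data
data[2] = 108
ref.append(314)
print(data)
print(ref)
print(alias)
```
[1, 9, 108, 3, 3]
[1, 3, 3, 314]
[1, 9, 108, 3, 3]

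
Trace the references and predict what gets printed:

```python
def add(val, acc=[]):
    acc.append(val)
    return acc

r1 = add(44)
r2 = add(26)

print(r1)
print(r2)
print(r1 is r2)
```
[44, 26]
[44, 26]
True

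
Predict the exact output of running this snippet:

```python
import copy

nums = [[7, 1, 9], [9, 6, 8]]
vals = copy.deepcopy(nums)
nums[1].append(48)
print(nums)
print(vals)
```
[[7, 1, 9], [9, 6, 8, 48]]
[[7, 1, 9], [9, 6, 8]]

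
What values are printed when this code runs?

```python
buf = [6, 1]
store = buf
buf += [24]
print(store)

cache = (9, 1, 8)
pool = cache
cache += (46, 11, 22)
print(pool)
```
[6, 1, 24]
(9, 1, 8)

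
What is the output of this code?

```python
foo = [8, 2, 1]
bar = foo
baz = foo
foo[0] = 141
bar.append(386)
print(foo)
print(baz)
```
[141, 2, 1, 386]
[141, 2, 1, 386]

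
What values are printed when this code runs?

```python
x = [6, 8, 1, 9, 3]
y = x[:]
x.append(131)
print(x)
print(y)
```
[6, 8, 1, 9, 3, 131]
[6, 8, 1, 9, 3]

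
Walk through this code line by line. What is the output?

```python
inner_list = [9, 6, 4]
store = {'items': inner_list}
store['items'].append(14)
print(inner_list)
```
[9, 6, 4, 14]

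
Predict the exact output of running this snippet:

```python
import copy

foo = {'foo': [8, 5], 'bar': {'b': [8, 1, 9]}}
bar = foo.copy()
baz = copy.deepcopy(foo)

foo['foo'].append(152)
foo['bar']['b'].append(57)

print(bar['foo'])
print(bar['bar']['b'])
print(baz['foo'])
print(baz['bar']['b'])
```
[8, 5, 152]
[8, 1, 9, 57]
[8, 5]
[8, 1, 9]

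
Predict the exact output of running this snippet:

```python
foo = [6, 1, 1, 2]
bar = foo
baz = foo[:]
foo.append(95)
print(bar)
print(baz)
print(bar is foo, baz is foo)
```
[6, 1, 1, 2, 95]
[6, 1, 1, 2]
True False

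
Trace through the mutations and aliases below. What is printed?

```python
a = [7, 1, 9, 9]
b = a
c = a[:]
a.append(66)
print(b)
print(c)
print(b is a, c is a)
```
[7, 1, 9, 9, 66]
[7, 1, 9, 9]
True False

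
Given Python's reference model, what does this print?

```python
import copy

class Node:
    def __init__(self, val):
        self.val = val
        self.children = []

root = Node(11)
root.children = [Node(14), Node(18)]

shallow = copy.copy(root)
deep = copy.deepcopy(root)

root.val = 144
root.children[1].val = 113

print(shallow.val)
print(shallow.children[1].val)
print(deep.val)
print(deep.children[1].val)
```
11
113
11
18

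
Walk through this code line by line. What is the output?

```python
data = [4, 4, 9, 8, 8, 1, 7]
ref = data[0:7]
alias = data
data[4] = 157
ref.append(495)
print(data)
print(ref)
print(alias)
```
[4, 4, 9, 8, 157, 1, 7]
[4, 4, 9, 8, 8, 1, 7, 495]
[4, 4, 9, 8, 157, 1, 7]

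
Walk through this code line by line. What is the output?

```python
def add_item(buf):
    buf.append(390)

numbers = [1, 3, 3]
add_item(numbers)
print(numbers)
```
[1, 3, 3, 390]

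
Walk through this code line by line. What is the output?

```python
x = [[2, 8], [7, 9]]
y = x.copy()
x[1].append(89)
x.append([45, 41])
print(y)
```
[[2, 8], [7, 9, 89]]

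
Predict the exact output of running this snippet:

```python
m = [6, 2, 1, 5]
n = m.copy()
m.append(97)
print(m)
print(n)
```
[6, 2, 1, 5, 97]
[6, 2, 1, 5]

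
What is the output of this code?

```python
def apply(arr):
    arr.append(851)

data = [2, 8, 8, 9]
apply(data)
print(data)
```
[2, 8, 8, 9, 851]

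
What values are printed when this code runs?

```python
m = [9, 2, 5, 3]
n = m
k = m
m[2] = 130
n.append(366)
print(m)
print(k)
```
[9, 2, 130, 3, 366]
[9, 2, 130, 3, 366]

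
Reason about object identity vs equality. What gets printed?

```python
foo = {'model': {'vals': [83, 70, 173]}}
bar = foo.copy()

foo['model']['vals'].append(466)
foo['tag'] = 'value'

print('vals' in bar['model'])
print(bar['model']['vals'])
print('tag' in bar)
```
True
[83, 70, 173, 466]
False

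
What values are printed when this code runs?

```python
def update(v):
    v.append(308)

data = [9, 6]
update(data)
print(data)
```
[9, 6, 308]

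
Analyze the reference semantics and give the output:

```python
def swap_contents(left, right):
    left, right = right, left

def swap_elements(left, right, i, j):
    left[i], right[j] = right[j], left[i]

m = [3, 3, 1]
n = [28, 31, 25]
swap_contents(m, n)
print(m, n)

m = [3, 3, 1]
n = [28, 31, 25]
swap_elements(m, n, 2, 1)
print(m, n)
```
[3, 3, 1] [28, 31, 25]
[3, 3, 31] [28, 1, 25]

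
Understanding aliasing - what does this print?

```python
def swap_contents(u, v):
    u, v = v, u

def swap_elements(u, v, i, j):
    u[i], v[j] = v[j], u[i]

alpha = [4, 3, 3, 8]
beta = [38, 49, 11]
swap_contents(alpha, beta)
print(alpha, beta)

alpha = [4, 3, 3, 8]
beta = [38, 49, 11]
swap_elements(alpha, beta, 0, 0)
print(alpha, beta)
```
[4, 3, 3, 8] [38, 49, 11]
[38, 3, 3, 8] [4, 49, 11]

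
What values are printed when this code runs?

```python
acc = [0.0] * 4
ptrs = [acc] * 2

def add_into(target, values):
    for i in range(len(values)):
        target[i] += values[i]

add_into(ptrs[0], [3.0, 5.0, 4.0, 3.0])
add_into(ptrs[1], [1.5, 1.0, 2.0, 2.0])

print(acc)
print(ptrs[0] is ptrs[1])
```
[4.5, 6.0, 6.0, 5.0]
True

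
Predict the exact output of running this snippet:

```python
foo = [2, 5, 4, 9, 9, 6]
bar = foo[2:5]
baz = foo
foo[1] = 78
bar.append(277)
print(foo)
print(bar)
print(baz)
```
[2, 78, 4, 9, 9, 6]
[4, 9, 9, 277]
[2, 78, 4, 9, 9, 6]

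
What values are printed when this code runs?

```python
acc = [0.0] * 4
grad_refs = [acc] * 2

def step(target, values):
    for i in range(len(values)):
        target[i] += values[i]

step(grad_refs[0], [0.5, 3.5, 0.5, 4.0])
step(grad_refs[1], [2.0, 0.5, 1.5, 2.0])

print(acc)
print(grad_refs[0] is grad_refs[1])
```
[2.5, 4.0, 2.0, 6.0]
True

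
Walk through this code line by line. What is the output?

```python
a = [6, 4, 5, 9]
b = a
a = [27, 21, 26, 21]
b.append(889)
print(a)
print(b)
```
[27, 21, 26, 21]
[6, 4, 5, 9, 889]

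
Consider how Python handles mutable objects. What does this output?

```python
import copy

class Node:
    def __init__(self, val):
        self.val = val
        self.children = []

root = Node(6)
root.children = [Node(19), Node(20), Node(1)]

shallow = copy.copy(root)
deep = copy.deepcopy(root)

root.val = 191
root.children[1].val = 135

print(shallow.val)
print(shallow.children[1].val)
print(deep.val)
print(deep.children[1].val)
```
6
135
6
20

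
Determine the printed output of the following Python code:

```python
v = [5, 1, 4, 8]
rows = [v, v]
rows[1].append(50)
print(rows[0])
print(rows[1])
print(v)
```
[5, 1, 4, 8, 50]
[5, 1, 4, 8, 50]
[5, 1, 4, 8, 50]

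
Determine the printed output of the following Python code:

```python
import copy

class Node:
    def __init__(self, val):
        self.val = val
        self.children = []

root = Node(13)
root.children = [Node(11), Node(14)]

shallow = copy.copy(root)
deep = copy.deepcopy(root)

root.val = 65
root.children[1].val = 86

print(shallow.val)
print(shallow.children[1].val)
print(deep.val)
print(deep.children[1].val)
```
13
86
13
14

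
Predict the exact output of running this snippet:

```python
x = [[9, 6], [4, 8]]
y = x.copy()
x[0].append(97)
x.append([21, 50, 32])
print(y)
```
[[9, 6, 97], [4, 8]]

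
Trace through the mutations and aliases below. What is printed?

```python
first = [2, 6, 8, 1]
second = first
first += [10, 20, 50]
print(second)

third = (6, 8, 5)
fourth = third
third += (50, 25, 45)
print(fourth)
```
[2, 6, 8, 1, 10, 20, 50]
(6, 8, 5)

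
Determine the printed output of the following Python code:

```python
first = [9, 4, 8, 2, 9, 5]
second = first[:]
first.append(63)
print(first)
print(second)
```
[9, 4, 8, 2, 9, 5, 63]
[9, 4, 8, 2, 9, 5]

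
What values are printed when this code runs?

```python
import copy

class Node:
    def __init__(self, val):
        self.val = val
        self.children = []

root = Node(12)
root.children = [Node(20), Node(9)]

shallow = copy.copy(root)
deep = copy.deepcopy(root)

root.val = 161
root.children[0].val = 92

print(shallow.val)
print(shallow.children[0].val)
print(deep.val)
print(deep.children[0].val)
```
12
92
12
20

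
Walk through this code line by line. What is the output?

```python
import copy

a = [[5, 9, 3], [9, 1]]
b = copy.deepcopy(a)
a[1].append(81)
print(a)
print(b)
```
[[5, 9, 3], [9, 1, 81]]
[[5, 9, 3], [9, 1]]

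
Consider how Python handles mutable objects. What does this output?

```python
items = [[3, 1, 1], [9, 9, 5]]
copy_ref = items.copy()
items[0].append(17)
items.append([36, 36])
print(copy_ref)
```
[[3, 1, 1, 17], [9, 9, 5]]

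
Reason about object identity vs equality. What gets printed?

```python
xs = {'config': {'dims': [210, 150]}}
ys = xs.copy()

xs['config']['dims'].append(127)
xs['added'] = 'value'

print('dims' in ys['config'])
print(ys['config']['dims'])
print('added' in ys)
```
True
[210, 150, 127]
False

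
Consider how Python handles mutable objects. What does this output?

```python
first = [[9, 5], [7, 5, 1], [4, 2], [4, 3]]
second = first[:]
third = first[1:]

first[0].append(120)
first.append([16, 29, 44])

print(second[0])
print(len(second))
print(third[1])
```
[9, 5, 120]
4
[4, 2]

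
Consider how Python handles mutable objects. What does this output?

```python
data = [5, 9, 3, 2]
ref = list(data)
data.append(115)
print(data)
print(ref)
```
[5, 9, 3, 2, 115]
[5, 9, 3, 2]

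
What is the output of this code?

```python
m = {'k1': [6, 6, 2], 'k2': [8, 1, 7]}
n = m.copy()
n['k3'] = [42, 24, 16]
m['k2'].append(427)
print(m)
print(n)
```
{'k1': [6, 6, 2], 'k2': [8, 1, 7, 427]}
{'k1': [6, 6, 2], 'k2': [8, 1, 7, 427], 'k3': [42, 24, 16]}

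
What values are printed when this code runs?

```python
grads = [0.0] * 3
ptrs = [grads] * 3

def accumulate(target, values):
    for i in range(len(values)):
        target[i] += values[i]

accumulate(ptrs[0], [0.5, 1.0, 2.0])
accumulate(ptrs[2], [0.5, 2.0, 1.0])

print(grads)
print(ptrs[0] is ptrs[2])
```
[1.0, 3.0, 3.0]
True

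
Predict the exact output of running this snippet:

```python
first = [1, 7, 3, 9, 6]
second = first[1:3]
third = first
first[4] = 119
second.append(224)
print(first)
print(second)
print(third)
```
[1, 7, 3, 9, 119]
[7, 3, 224]
[1, 7, 3, 9, 119]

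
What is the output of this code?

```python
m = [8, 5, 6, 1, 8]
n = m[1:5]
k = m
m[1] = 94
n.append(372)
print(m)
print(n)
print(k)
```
[8, 94, 6, 1, 8]
[5, 6, 1, 8, 372]
[8, 94, 6, 1, 8]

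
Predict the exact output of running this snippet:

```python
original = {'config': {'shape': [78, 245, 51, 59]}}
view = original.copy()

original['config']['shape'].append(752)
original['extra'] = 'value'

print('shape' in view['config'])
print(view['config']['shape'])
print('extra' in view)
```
True
[78, 245, 51, 59, 752]
False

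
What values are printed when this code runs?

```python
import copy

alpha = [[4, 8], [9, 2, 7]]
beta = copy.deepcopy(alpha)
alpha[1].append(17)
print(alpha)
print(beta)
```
[[4, 8], [9, 2, 7, 17]]
[[4, 8], [9, 2, 7]]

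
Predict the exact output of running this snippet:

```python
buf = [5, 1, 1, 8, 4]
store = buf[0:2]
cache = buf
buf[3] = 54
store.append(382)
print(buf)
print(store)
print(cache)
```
[5, 1, 1, 54, 4]
[5, 1, 382]
[5, 1, 1, 54, 4]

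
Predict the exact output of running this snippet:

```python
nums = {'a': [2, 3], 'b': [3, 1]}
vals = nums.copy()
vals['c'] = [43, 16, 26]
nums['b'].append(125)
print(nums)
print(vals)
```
{'a': [2, 3], 'b': [3, 1, 125]}
{'a': [2, 3], 'b': [3, 1, 125], 'c': [43, 16, 26]}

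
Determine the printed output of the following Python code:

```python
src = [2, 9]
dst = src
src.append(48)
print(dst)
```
[2, 9, 48]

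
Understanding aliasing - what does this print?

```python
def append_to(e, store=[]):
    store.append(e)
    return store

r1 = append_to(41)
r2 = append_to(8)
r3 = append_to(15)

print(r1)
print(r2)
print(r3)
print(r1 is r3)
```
[41, 8, 15]
[41, 8, 15]
[41, 8, 15]
True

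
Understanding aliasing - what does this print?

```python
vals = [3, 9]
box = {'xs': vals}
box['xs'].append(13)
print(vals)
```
[3, 9, 13]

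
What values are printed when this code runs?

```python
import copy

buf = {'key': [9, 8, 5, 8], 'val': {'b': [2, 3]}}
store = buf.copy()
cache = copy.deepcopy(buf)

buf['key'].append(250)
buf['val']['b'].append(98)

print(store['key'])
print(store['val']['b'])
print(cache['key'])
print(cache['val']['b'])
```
[9, 8, 5, 8, 250]
[2, 3, 98]
[9, 8, 5, 8]
[2, 3]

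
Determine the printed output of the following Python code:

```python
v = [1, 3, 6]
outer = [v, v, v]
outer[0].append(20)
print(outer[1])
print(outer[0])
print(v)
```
[1, 3, 6, 20]
[1, 3, 6, 20]
[1, 3, 6, 20]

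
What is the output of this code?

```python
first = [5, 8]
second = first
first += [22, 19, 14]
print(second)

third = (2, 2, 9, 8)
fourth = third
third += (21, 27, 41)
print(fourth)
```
[5, 8, 22, 19, 14]
(2, 2, 9, 8)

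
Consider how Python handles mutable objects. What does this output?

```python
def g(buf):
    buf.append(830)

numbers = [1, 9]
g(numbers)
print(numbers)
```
[1, 9, 830]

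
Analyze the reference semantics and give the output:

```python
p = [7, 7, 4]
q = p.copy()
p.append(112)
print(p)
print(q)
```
[7, 7, 4, 112]
[7, 7, 4]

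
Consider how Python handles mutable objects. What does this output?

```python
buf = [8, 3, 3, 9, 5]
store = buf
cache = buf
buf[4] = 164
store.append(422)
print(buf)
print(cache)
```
[8, 3, 3, 9, 164, 422]
[8, 3, 3, 9, 164, 422]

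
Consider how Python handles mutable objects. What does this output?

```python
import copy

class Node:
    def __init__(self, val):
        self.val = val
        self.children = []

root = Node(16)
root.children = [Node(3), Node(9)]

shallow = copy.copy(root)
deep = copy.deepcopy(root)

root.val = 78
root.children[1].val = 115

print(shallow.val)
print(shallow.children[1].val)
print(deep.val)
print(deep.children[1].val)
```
16
115
16
9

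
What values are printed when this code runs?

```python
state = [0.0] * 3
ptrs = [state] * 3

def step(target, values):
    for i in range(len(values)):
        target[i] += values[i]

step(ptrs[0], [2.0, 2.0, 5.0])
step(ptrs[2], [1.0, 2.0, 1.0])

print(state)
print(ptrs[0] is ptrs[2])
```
[3.0, 4.0, 6.0]
True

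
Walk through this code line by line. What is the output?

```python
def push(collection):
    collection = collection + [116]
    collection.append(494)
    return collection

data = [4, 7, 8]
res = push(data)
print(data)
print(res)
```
[4, 7, 8]
[4, 7, 8, 116, 494]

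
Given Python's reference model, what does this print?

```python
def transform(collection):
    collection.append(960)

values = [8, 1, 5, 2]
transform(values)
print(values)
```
[8, 1, 5, 2, 960]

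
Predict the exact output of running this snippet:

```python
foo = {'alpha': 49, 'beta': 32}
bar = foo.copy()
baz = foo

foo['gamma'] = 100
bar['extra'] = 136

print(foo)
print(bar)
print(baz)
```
{'alpha': 49, 'beta': 32, 'gamma': 100}
{'alpha': 49, 'beta': 32, 'extra': 136}
{'alpha': 49, 'beta': 32, 'gamma': 100}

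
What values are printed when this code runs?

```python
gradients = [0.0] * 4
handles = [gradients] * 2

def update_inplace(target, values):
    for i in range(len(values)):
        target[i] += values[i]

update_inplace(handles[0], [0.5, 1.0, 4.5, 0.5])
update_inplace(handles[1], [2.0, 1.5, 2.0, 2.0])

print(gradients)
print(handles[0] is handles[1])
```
[2.5, 2.5, 6.5, 2.5]
True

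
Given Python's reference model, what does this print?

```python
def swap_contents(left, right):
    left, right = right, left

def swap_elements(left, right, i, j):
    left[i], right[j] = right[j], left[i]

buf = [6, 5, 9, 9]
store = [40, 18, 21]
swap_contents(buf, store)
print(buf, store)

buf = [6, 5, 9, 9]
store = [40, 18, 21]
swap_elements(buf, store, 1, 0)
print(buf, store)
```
[6, 5, 9, 9] [40, 18, 21]
[6, 40, 9, 9] [5, 18, 21]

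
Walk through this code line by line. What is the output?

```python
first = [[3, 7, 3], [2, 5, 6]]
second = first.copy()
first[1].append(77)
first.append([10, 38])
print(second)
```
[[3, 7, 3], [2, 5, 6, 77]]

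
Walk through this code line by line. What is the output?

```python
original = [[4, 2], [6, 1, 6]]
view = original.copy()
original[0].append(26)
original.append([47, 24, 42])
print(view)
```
[[4, 2, 26], [6, 1, 6]]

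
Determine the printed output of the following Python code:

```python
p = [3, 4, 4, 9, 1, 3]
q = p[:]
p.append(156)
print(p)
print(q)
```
[3, 4, 4, 9, 1, 3, 156]
[3, 4, 4, 9, 1, 3]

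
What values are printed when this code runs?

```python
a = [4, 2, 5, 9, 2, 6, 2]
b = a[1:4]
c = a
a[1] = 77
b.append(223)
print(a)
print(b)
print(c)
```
[4, 77, 5, 9, 2, 6, 2]
[2, 5, 9, 223]
[4, 77, 5, 9, 2, 6, 2]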